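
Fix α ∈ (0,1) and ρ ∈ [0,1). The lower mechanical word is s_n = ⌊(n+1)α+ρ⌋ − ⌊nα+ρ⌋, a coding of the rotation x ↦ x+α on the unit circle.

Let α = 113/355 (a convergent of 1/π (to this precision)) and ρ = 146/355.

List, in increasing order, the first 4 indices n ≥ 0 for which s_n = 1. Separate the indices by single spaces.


1 4 8 11

n=0: ⌊259/355⌋−⌊146/355⌋ = 0−0 = 0
n=1: ⌊372/355⌋−⌊259/355⌋ = 1−0 = 1  ← one
n=2: ⌊485/355⌋−⌊372/355⌋ = 1−1 = 0
n=3: ⌊598/355⌋−⌊485/355⌋ = 1−1 = 0
n=4: ⌊711/355⌋−⌊598/355⌋ = 2−1 = 1  ← one
n=5: ⌊824/355⌋−⌊711/355⌋ = 2−2 = 0
n=6: ⌊937/355⌋−⌊824/355⌋ = 2−2 = 0
n=7: ⌊1050/355⌋−⌊937/355⌋ = 2−2 = 0
n=8: ⌊1163/355⌋−⌊1050/355⌋ = 3−2 = 1  ← one
n=9: ⌊1276/355⌋−⌊1163/355⌋ = 3−3 = 0
n=10: ⌊1389/355⌋−⌊1276/355⌋ = 3−3 = 0
n=11: ⌊1502/355⌋−⌊1389/355⌋ = 4−3 = 1  ← one
positions of the first 4 ones: 1 4 8 11


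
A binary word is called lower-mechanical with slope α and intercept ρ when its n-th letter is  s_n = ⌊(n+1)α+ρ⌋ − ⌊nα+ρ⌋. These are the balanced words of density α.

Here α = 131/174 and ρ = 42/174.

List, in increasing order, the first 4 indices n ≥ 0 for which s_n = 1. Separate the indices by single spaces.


1 2 3 4

n=0: ⌊173/174⌋−⌊42/174⌋ = 0−0 = 0
n=1: ⌊304/174⌋−⌊173/174⌋ = 1−0 = 1  ← one
n=2: ⌊435/174⌋−⌊304/174⌋ = 2−1 = 1  ← one
n=3: ⌊566/174⌋−⌊435/174⌋ = 3−2 = 1  ← one
n=4: ⌊697/174⌋−⌊566/174⌋ = 4−3 = 1  ← one
positions of the first 4 ones: 1 2 3 4


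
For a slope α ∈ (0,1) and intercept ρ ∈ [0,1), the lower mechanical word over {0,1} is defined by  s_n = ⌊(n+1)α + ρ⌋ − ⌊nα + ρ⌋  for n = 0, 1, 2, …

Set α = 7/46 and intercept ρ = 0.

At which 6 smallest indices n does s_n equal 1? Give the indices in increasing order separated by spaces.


6 13 19 26 32 39

n=0: ⌊7/46⌋−⌊0/46⌋ = 0−0 = 0
n=1: ⌊14/46⌋−⌊7/46⌋ = 0−0 = 0
n=2: ⌊21/46⌋−⌊14/46⌋ = 0−0 = 0
n=3: ⌊28/46⌋−⌊21/46⌋ = 0−0 = 0
n=4: ⌊35/46⌋−⌊28/46⌋ = 0−0 = 0
n=5: ⌊42/46⌋−⌊35/46⌋ = 0−0 = 0
n=6: ⌊49/46⌋−⌊42/46⌋ = 1−0 = 1  ← one
n=7: ⌊56/46⌋−⌊49/46⌋ = 1−1 = 0
n=8: ⌊63/46⌋−⌊56/46⌋ = 1−1 = 0
n=9: ⌊70/46⌋−⌊63/46⌋ = 1−1 = 0
n=10: ⌊77/46⌋−⌊70/46⌋ = 1−1 = 0
n=11: ⌊84/46⌋−⌊77/46⌋ = 1−1 = 0
n=12: ⌊91/46⌋−⌊84/46⌋ = 1−1 = 0
n=13: ⌊98/46⌋−⌊91/46⌋ = 2−1 = 1  ← one
n=14: ⌊105/46⌋−⌊98/46⌋ = 2−2 = 0
n=15: ⌊112/46⌋−⌊105/46⌋ = 2−2 = 0
n=16: ⌊119/46⌋−⌊112/46⌋ = 2−2 = 0
n=17: ⌊126/46⌋−⌊119/46⌋ = 2−2 = 0
n=18: ⌊133/46⌋−⌊126/46⌋ = 2−2 = 0
n=19: ⌊140/46⌋−⌊133/46⌋ = 3−2 = 1  ← one
n=20: ⌊147/46⌋−⌊140/46⌋ = 3−3 = 0
n=21: ⌊154/46⌋−⌊147/46⌋ = 3−3 = 0
n=22: ⌊161/46⌋−⌊154/46⌋ = 3−3 = 0
n=23: ⌊168/46⌋−⌊161/46⌋ = 3−3 = 0
n=24: ⌊175/46⌋−⌊168/46⌋ = 3−3 = 0
n=25: ⌊182/46⌋−⌊175/46⌋ = 3−3 = 0
n=26: ⌊189/46⌋−⌊182/46⌋ = 4−3 = 1  ← one
n=27: ⌊196/46⌋−⌊189/46⌋ = 4−4 = 0
n=28: ⌊203/46⌋−⌊196/46⌋ = 4−4 = 0
n=29: ⌊210/46⌋−⌊203/46⌋ = 4−4 = 0
n=30: ⌊217/46⌋−⌊210/46⌋ = 4−4 = 0
n=31: ⌊224/46⌋−⌊217/46⌋ = 4−4 = 0
n=32: ⌊231/46⌋−⌊224/46⌋ = 5−4 = 1  ← one
n=33: ⌊238/46⌋−⌊231/46⌋ = 5−5 = 0
n=34: ⌊245/46⌋−⌊238/46⌋ = 5−5 = 0
n=35: ⌊252/46⌋−⌊245/46⌋ = 5−5 = 0
n=36: ⌊259/46⌋−⌊252/46⌋ = 5−5 = 0
n=37: ⌊266/46⌋−⌊259/46⌋ = 5−5 = 0
n=38: ⌊273/46⌋−⌊266/46⌋ = 5−5 = 0
n=39: ⌊280/46⌋−⌊273/46⌋ = 6−5 = 1  ← one
positions of the first 6 ones: 6 13 19 26 32 39


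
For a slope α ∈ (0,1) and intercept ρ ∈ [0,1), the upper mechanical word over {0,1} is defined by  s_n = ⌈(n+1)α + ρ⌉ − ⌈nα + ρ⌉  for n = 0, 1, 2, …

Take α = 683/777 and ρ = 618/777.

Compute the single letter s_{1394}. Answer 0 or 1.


(n+1)α + ρ = (1395·683 + 618) / 777 = 953403/777
nα + ρ     = (1394·683 + 618) / 777 = 952720/777
⌈953403/777⌉ = 1228,  ⌈952720/777⌉ = 1227
s_{1394} = 1228 − 1227 = 1

1


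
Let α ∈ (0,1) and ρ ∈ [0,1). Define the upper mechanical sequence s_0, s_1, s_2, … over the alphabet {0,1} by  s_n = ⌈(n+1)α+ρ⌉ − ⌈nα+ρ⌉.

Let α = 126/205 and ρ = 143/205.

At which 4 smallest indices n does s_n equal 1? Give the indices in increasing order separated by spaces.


0 2 3 5

n=0: ⌈269/205⌉−⌈143/205⌉ = 2−1 = 1  ← one
n=1: ⌈395/205⌉−⌈269/205⌉ = 2−2 = 0
n=2: ⌈521/205⌉−⌈395/205⌉ = 3−2 = 1  ← one
n=3: ⌈647/205⌉−⌈521/205⌉ = 4−3 = 1  ← one
n=4: ⌈773/205⌉−⌈647/205⌉ = 4−4 = 0
n=5: ⌈899/205⌉−⌈773/205⌉ = 5−4 = 1  ← one
positions of the first 4 ones: 0 2 3 5


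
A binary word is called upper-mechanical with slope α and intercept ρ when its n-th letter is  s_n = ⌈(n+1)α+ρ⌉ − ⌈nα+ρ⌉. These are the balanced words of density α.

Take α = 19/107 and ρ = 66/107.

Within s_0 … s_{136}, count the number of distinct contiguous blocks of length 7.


t_n = ⌈(n·19+66)/107⌉ for n = 0 … 137:
  n=0…9: ⌈66/107⌉=1 ⌈85/107⌉=1 ⌈104/107⌉=1 ⌈123/107⌉=2 ⌈142/107⌉=2 ⌈161/107⌉=2 ⌈180/107⌉=2 ⌈199/107⌉=2 ⌈218/107⌉=3 ⌈237/107⌉=3
  n=10…19: ⌈256/107⌉=3 ⌈275/107⌉=3 ⌈294/107⌉=3 ⌈313/107⌉=3 ⌈332/107⌉=4 ⌈351/107⌉=4 ⌈370/107⌉=4 ⌈389/107⌉=4 ⌈408/107⌉=4 ⌈427/107⌉=4
  n=20…29: ⌈446/107⌉=5 ⌈465/107⌉=5 ⌈484/107⌉=5 ⌈503/107⌉=5 ⌈522/107⌉=5 ⌈541/107⌉=6 ⌈560/107⌉=6 ⌈579/107⌉=6 ⌈598/107⌉=6 ⌈617/107⌉=6
  n=30…39: ⌈636/107⌉=6 ⌈655/107⌉=7 ⌈674/107⌉=7 ⌈693/107⌉=7 ⌈712/107⌉=7 ⌈731/107⌉=7 ⌈750/107⌉=8 ⌈769/107⌉=8 ⌈788/107⌉=8 ⌈807/107⌉=8
  n=40…49: ⌈826/107⌉=8 ⌈845/107⌉=8 ⌈864/107⌉=9 ⌈883/107⌉=9 ⌈902/107⌉=9 ⌈921/107⌉=9 ⌈940/107⌉=9 ⌈959/107⌉=9 ⌈978/107⌉=10 ⌈997/107⌉=10
  n=50…59: ⌈1016/107⌉=10 ⌈1035/107⌉=10 ⌈1054/107⌉=10 ⌈1073/107⌉=11 ⌈1092/107⌉=11 ⌈1111/107⌉=11 ⌈1130/107⌉=11 ⌈1149/107⌉=11 ⌈1168/107⌉=11 ⌈1187/107⌉=12
  n=60…69: ⌈1206/107⌉=12 ⌈1225/107⌉=12 ⌈1244/107⌉=12 ⌈1263/107⌉=12 ⌈1282/107⌉=12 ⌈1301/107⌉=13 ⌈1320/107⌉=13 ⌈1339/107⌉=13 ⌈1358/107⌉=13 ⌈1377/107⌉=13
  n=70…79: ⌈1396/107⌉=14 ⌈1415/107⌉=14 ⌈1434/107⌉=14 ⌈1453/107⌉=14 ⌈1472/107⌉=14 ⌈1491/107⌉=14 ⌈1510/107⌉=15 ⌈1529/107⌉=15 ⌈1548/107⌉=15 ⌈1567/107⌉=15
  n=80…89: ⌈1586/107⌉=15 ⌈1605/107⌉=15 ⌈1624/107⌉=16 ⌈1643/107⌉=16 ⌈1662/107⌉=16 ⌈1681/107⌉=16 ⌈1700/107⌉=16 ⌈1719/107⌉=17 ⌈1738/107⌉=17 ⌈1757/107⌉=17
  n=90…99: ⌈1776/107⌉=17 ⌈1795/107⌉=17 ⌈1814/107⌉=17 ⌈1833/107⌉=18 ⌈1852/107⌉=18 ⌈1871/107⌉=18 ⌈1890/107⌉=18 ⌈1909/107⌉=18 ⌈1928/107⌉=19 ⌈1947/107⌉=19
  n=100…109: ⌈1966/107⌉=19 ⌈1985/107⌉=19 ⌈2004/107⌉=19 ⌈2023/107⌉=19 ⌈2042/107⌉=20 ⌈2061/107⌉=20 ⌈2080/107⌉=20 ⌈2099/107⌉=20 ⌈2118/107⌉=20 ⌈2137/107⌉=20
  n=110…119: ⌈2156/107⌉=21 ⌈2175/107⌉=21 ⌈2194/107⌉=21 ⌈2213/107⌉=21 ⌈2232/107⌉=21 ⌈2251/107⌉=22 ⌈2270/107⌉=22 ⌈2289/107⌉=22 ⌈2308/107⌉=22 ⌈2327/107⌉=22
  n=120…129: ⌈2346/107⌉=22 ⌈2365/107⌉=23 ⌈2384/107⌉=23 ⌈2403/107⌉=23 ⌈2422/107⌉=23 ⌈2441/107⌉=23 ⌈2460/107⌉=23 ⌈2479/107⌉=24 ⌈2498/107⌉=24 ⌈2517/107⌉=24
  n=130…137: ⌈2536/107⌉=24 ⌈2555/107⌉=24 ⌈2574/107⌉=25 ⌈2593/107⌉=25 ⌈2612/107⌉=25 ⌈2631/107⌉=25 ⌈2650/107⌉=25 ⌈2669/107⌉=25
s_n = t_(n+1) − t_n for n = 0 … 136 gives
prefix = 00100001000001000001000010000010000100000100000100001000001000001000010000010000010000100000100001000001000001000010000010000010000100000
slide a length-7 window over [0..6] … [130..136] (131 windows); first occurrence of each distinct factor:
  [  0..  6] 0010000
  [  1..  7] 0100001
  [  2..  8] 1000010
  [  3..  9] 0000100
  [  4.. 10] 0001000
  [  6.. 12] 0100000
  [  7.. 13] 1000001
  [  8.. 14] 0000010
  (the other 123 windows repeat one of these)
distinct factors: {0000010, 0000100, 0001000, 0010000, 0100000, 0100001, 1000001, 1000010}
count = 8  (Sturmian bound for length 7 is 8)

8


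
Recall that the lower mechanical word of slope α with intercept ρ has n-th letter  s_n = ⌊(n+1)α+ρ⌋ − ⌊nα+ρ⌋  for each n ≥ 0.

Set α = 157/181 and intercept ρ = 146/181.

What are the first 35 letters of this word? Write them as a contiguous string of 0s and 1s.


11111101111110111111101111110111111

n=0: ⌊(1·157+146)/181⌋ − ⌊(0·157+146)/181⌋ = ⌊303/181⌋ − ⌊146/181⌋ = 1 − 0 = 1
n=1: ⌊(2·157+146)/181⌋ − ⌊(1·157+146)/181⌋ = ⌊460/181⌋ − ⌊303/181⌋ = 2 − 1 = 1
n=2: ⌊(3·157+146)/181⌋ − ⌊(2·157+146)/181⌋ = ⌊617/181⌋ − ⌊460/181⌋ = 3 − 2 = 1
n=3: ⌊(4·157+146)/181⌋ − ⌊(3·157+146)/181⌋ = ⌊774/181⌋ − ⌊617/181⌋ = 4 − 3 = 1
n=4: ⌊(5·157+146)/181⌋ − ⌊(4·157+146)/181⌋ = ⌊931/181⌋ − ⌊774/181⌋ = 5 − 4 = 1
n=5: ⌊(6·157+146)/181⌋ − ⌊(5·157+146)/181⌋ = ⌊1088/181⌋ − ⌊931/181⌋ = 6 − 5 = 1
n=6: ⌊(7·157+146)/181⌋ − ⌊(6·157+146)/181⌋ = ⌊1245/181⌋ − ⌊1088/181⌋ = 6 − 6 = 0
n=7: ⌊(8·157+146)/181⌋ − ⌊(7·157+146)/181⌋ = ⌊1402/181⌋ − ⌊1245/181⌋ = 7 − 6 = 1
n=8: ⌊(9·157+146)/181⌋ − ⌊(8·157+146)/181⌋ = ⌊1559/181⌋ − ⌊1402/181⌋ = 8 − 7 = 1
n=9: ⌊(10·157+146)/181⌋ − ⌊(9·157+146)/181⌋ = ⌊1716/181⌋ − ⌊1559/181⌋ = 9 − 8 = 1
n=10: ⌊(11·157+146)/181⌋ − ⌊(10·157+146)/181⌋ = ⌊1873/181⌋ − ⌊1716/181⌋ = 10 − 9 = 1
n=11: ⌊(12·157+146)/181⌋ − ⌊(11·157+146)/181⌋ = ⌊2030/181⌋ − ⌊1873/181⌋ = 11 − 10 = 1
n=12: ⌊(13·157+146)/181⌋ − ⌊(12·157+146)/181⌋ = ⌊2187/181⌋ − ⌊2030/181⌋ = 12 − 11 = 1
n=13: ⌊(14·157+146)/181⌋ − ⌊(13·157+146)/181⌋ = ⌊2344/181⌋ − ⌊2187/181⌋ = 12 − 12 = 0
n=14: ⌊(15·157+146)/181⌋ − ⌊(14·157+146)/181⌋ = ⌊2501/181⌋ − ⌊2344/181⌋ = 13 − 12 = 1
n=15: ⌊(16·157+146)/181⌋ − ⌊(15·157+146)/181⌋ = ⌊2658/181⌋ − ⌊2501/181⌋ = 14 − 13 = 1
n=16: ⌊(17·157+146)/181⌋ − ⌊(16·157+146)/181⌋ = ⌊2815/181⌋ − ⌊2658/181⌋ = 15 − 14 = 1
n=17: ⌊(18·157+146)/181⌋ − ⌊(17·157+146)/181⌋ = ⌊2972/181⌋ − ⌊2815/181⌋ = 16 − 15 = 1
n=18: ⌊(19·157+146)/181⌋ − ⌊(18·157+146)/181⌋ = ⌊3129/181⌋ − ⌊2972/181⌋ = 17 − 16 = 1
n=19: ⌊(20·157+146)/181⌋ − ⌊(19·157+146)/181⌋ = ⌊3286/181⌋ − ⌊3129/181⌋ = 18 − 17 = 1
n=20: ⌊(21·157+146)/181⌋ − ⌊(20·157+146)/181⌋ = ⌊3443/181⌋ − ⌊3286/181⌋ = 19 − 18 = 1
n=21: ⌊(22·157+146)/181⌋ − ⌊(21·157+146)/181⌋ = ⌊3600/181⌋ − ⌊3443/181⌋ = 19 − 19 = 0
n=22: ⌊(23·157+146)/181⌋ − ⌊(22·157+146)/181⌋ = ⌊3757/181⌋ − ⌊3600/181⌋ = 20 − 19 = 1
n=23: ⌊(24·157+146)/181⌋ − ⌊(23·157+146)/181⌋ = ⌊3914/181⌋ − ⌊3757/181⌋ = 21 − 20 = 1
n=24: ⌊(25·157+146)/181⌋ − ⌊(24·157+146)/181⌋ = ⌊4071/181⌋ − ⌊3914/181⌋ = 22 − 21 = 1
n=25: ⌊(26·157+146)/181⌋ − ⌊(25·157+146)/181⌋ = ⌊4228/181⌋ − ⌊4071/181⌋ = 23 − 22 = 1
n=26: ⌊(27·157+146)/181⌋ − ⌊(26·157+146)/181⌋ = ⌊4385/181⌋ − ⌊4228/181⌋ = 24 − 23 = 1
n=27: ⌊(28·157+146)/181⌋ − ⌊(27·157+146)/181⌋ = ⌊4542/181⌋ − ⌊4385/181⌋ = 25 − 24 = 1
n=28: ⌊(29·157+146)/181⌋ − ⌊(28·157+146)/181⌋ = ⌊4699/181⌋ − ⌊4542/181⌋ = 25 − 25 = 0
n=29: ⌊(30·157+146)/181⌋ − ⌊(29·157+146)/181⌋ = ⌊4856/181⌋ − ⌊4699/181⌋ = 26 − 25 = 1
n=30: ⌊(31·157+146)/181⌋ − ⌊(30·157+146)/181⌋ = ⌊5013/181⌋ − ⌊4856/181⌋ = 27 − 26 = 1
n=31: ⌊(32·157+146)/181⌋ − ⌊(31·157+146)/181⌋ = ⌊5170/181⌋ − ⌊5013/181⌋ = 28 − 27 = 1
n=32: ⌊(33·157+146)/181⌋ − ⌊(32·157+146)/181⌋ = ⌊5327/181⌋ − ⌊5170/181⌋ = 29 − 28 = 1
n=33: ⌊(34·157+146)/181⌋ − ⌊(33·157+146)/181⌋ = ⌊5484/181⌋ − ⌊5327/181⌋ = 30 − 29 = 1
n=34: ⌊(35·157+146)/181⌋ − ⌊(34·157+146)/181⌋ = ⌊5641/181⌋ − ⌊5484/181⌋ = 31 − 30 = 1


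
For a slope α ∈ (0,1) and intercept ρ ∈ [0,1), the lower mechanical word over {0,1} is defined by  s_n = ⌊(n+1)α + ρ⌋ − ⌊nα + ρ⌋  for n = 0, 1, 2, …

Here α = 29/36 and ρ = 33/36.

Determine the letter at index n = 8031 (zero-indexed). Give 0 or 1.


(n+1)α + ρ = (8032·29 + 33) / 36 = 232961/36
nα + ρ     = (8031·29 + 33) / 36 = 232932/36
⌊232961/36⌋ = 6471,  ⌊232932/36⌋ = 6470
s_{8031} = 6471 − 6470 = 1

1


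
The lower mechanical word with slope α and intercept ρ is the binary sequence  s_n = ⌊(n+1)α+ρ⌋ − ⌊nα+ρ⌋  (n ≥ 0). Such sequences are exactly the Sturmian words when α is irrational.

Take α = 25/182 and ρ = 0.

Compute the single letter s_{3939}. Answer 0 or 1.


(n+1)α + ρ = (3940·25) / 182 = 98500/182
nα + ρ     = (3939·25) / 182 = 98475/182
⌊98500/182⌋ = 541,  ⌊98475/182⌋ = 541
s_{3939} = 541 − 541 = 0

0


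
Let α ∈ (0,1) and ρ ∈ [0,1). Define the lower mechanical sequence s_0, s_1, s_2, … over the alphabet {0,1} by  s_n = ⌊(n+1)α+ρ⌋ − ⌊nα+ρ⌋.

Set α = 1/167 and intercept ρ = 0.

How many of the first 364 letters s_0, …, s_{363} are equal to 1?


#1s = Σ_{n=0}^{363} s_n = Σ_{n=0}^{363} (⌊(n+1)α+ρ⌋ − ⌊nα+ρ⌋)
the sum telescopes: every ⌊nα+ρ⌋ with 0 < n < 364 appears once with + and once with −, leaving ⌊364α+ρ⌋ − ⌊0·α+ρ⌋
364α + ρ = (364·1) / 167 = 364/167
ρ = 0/167
⌊364/167⌋ = 2,  ⌊0/167⌋ = 0
#1s = 2 − 0 = 2

2


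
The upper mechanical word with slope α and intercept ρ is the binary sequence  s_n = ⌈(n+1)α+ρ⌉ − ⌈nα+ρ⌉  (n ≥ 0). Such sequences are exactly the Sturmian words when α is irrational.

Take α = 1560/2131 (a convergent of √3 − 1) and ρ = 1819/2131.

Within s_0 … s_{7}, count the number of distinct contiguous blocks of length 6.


3

t_n = ⌈(n·1560+1819)/2131⌉ for n = 0 … 8:
  n=0…8: ⌈1819/2131⌉=1 ⌈3379/2131⌉=2 ⌈4939/2131⌉=3 ⌈6499/2131⌉=4 ⌈8059/2131⌉=4 ⌈9619/2131⌉=5 ⌈11179/2131⌉=6 ⌈12739/2131⌉=6 ⌈14299/2131⌉=7
s_n = t_(n+1) − t_n for n = 0 … 7 gives
prefix = 11101101
slide a length-6 window over [0..5] … [2..7] (3 windows); first occurrence of each distinct factor:
  [  0..  5] 111011
  [  1..  6] 110110
  [  2..  7] 101101
distinct factors: {101101, 110110, 111011}
count = 3  (Sturmian bound for length 6 is 7)


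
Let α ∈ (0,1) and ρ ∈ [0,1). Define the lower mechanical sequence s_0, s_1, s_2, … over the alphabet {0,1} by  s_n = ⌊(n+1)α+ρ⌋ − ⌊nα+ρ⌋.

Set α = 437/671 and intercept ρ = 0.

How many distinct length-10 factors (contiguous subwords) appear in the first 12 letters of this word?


3

t_n = ⌊(n·437)/671⌋ for n = 0 … 12:
  n=0…9: ⌊0/671⌋=0 ⌊437/671⌋=0 ⌊874/671⌋=1 ⌊1311/671⌋=1 ⌊1748/671⌋=2 ⌊2185/671⌋=3 ⌊2622/671⌋=3 ⌊3059/671⌋=4 ⌊3496/671⌋=5 ⌊3933/671⌋=5
  n=10…12: ⌊4370/671⌋=6 ⌊4807/671⌋=7 ⌊5244/671⌋=7
s_n = t_(n+1) − t_n for n = 0 … 11 gives
prefix = 010110110110
slide a length-10 window over [0..9] … [2..11] (3 windows); first occurrence of each distinct factor:
  [  0..  9] 0101101101
  [  1.. 10] 1011011011
  [  2.. 11] 0110110110
distinct factors: {0101101101, 0110110110, 1011011011}
count = 3  (Sturmian bound for length 10 is 11)


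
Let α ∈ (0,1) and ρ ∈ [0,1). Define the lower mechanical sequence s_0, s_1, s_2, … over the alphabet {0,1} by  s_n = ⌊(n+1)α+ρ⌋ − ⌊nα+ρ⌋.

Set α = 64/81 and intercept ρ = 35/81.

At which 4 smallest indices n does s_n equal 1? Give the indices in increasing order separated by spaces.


0 1 3 4

n=0: ⌊99/81⌋−⌊35/81⌋ = 1−0 = 1  ← one
n=1: ⌊163/81⌋−⌊99/81⌋ = 2−1 = 1  ← one
n=2: ⌊227/81⌋−⌊163/81⌋ = 2−2 = 0
n=3: ⌊291/81⌋−⌊227/81⌋ = 3−2 = 1  ← one
n=4: ⌊355/81⌋−⌊291/81⌋ = 4−3 = 1  ← one
positions of the first 4 ones: 0 1 3 4


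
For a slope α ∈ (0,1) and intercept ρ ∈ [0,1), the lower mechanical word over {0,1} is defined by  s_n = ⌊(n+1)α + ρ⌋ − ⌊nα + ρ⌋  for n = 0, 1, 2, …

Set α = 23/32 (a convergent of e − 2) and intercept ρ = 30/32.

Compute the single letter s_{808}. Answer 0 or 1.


1

(n+1)α + ρ = (809·23 + 30) / 32 = 18637/32
nα + ρ     = (808·23 + 30) / 32 = 18614/32
⌊18637/32⌋ = 582,  ⌊18614/32⌋ = 581
s_{808} = 582 − 581 = 1


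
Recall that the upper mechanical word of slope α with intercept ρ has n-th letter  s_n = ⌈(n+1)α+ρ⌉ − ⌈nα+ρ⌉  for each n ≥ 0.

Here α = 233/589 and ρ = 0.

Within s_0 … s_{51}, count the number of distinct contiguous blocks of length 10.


t_n = ⌈(n·233)/589⌉ for n = 0 … 52:
  n=0…9: ⌈0/589⌉=0 ⌈233/589⌉=1 ⌈466/589⌉=1 ⌈699/589⌉=2 ⌈932/589⌉=2 ⌈1165/589⌉=2 ⌈1398/589⌉=3 ⌈1631/589⌉=3 ⌈1864/589⌉=4 ⌈2097/589⌉=4
  n=10…19: ⌈2330/589⌉=4 ⌈2563/589⌉=5 ⌈2796/589⌉=5 ⌈3029/589⌉=6 ⌈3262/589⌉=6 ⌈3495/589⌉=6 ⌈3728/589⌉=7 ⌈3961/589⌉=7 ⌈4194/589⌉=8 ⌈4427/589⌉=8
  n=20…29: ⌈4660/589⌉=8 ⌈4893/589⌉=9 ⌈5126/589⌉=9 ⌈5359/589⌉=10 ⌈5592/589⌉=10 ⌈5825/589⌉=10 ⌈6058/589⌉=11 ⌈6291/589⌉=11 ⌈6524/589⌉=12 ⌈6757/589⌉=12
  n=30…39: ⌈6990/589⌉=12 ⌈7223/589⌉=13 ⌈7456/589⌉=13 ⌈7689/589⌉=14 ⌈7922/589⌉=14 ⌈8155/589⌉=14 ⌈8388/589⌉=15 ⌈8621/589⌉=15 ⌈8854/589⌉=16 ⌈9087/589⌉=16
  n=40…49: ⌈9320/589⌉=16 ⌈9553/589⌉=17 ⌈9786/589⌉=17 ⌈10019/589⌉=18 ⌈10252/589⌉=18 ⌈10485/589⌉=18 ⌈10718/589⌉=19 ⌈10951/589⌉=19 ⌈11184/589⌉=19 ⌈11417/589⌉=20
  n=50…52: ⌈11650/589⌉=20 ⌈11883/589⌉=21 ⌈12116/589⌉=21
s_n = t_(n+1) − t_n for n = 0 … 51 gives
prefix = 1010010100101001010010100101001010010100101001001010
slide a length-10 window over [0..9] … [42..51] (43 windows); first occurrence of each distinct factor:
  [  0..  9] 1010010100
  [  1.. 10] 0100101001
  [  2.. 11] 1001010010
  [  3.. 12] 0010100101
  [  4.. 13] 0101001010
  [ 38.. 47] 0010100100
  [ 39.. 48] 0101001001
  [ 40.. 49] 1010010010
  [ 41.. 50] 0100100101
  [ 42.. 51] 1001001010
  (the other 33 windows repeat one of these)
distinct factors: {0010100100, 0010100101, 0100100101, 0100101001, 0101001001, 0101001010, 1001001010, 1001010010, 1010010010, 1010010100}
count = 10  (Sturmian bound for length 10 is 11)

10


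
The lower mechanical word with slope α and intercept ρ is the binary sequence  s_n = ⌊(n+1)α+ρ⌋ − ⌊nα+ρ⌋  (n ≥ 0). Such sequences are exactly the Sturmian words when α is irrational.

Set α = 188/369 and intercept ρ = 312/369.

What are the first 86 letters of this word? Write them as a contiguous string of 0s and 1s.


10101010101010101101010101010101010101010101010101010101010101010101101010101010101010

n=0: ⌊(1·188+312)/369⌋ − ⌊(0·188+312)/369⌋ = ⌊500/369⌋ − ⌊312/369⌋ = 1 − 0 = 1
n=1: ⌊(2·188+312)/369⌋ − ⌊(1·188+312)/369⌋ = ⌊688/369⌋ − ⌊500/369⌋ = 1 − 1 = 0
n=2: ⌊(3·188+312)/369⌋ − ⌊(2·188+312)/369⌋ = ⌊876/369⌋ − ⌊688/369⌋ = 2 − 1 = 1
n=3: ⌊(4·188+312)/369⌋ − ⌊(3·188+312)/369⌋ = ⌊1064/369⌋ − ⌊876/369⌋ = 2 − 2 = 0
n=4: ⌊(5·188+312)/369⌋ − ⌊(4·188+312)/369⌋ = ⌊1252/369⌋ − ⌊1064/369⌋ = 3 − 2 = 1
n=5: ⌊(6·188+312)/369⌋ − ⌊(5·188+312)/369⌋ = ⌊1440/369⌋ − ⌊1252/369⌋ = 3 − 3 = 0
n=6: ⌊(7·188+312)/369⌋ − ⌊(6·188+312)/369⌋ = ⌊1628/369⌋ − ⌊1440/369⌋ = 4 − 3 = 1
n=7: ⌊(8·188+312)/369⌋ − ⌊(7·188+312)/369⌋ = ⌊1816/369⌋ − ⌊1628/369⌋ = 4 − 4 = 0
n=8: ⌊(9·188+312)/369⌋ − ⌊(8·188+312)/369⌋ = ⌊2004/369⌋ − ⌊1816/369⌋ = 5 − 4 = 1
n=9: ⌊(10·188+312)/369⌋ − ⌊(9·188+312)/369⌋ = ⌊2192/369⌋ − ⌊2004/369⌋ = 5 − 5 = 0
n=10: ⌊(11·188+312)/369⌋ − ⌊(10·188+312)/369⌋ = ⌊2380/369⌋ − ⌊2192/369⌋ = 6 − 5 = 1
n=11: ⌊(12·188+312)/369⌋ − ⌊(11·188+312)/369⌋ = ⌊2568/369⌋ − ⌊2380/369⌋ = 6 − 6 = 0
n=12: ⌊(13·188+312)/369⌋ − ⌊(12·188+312)/369⌋ = ⌊2756/369⌋ − ⌊2568/369⌋ = 7 − 6 = 1
n=13: ⌊(14·188+312)/369⌋ − ⌊(13·188+312)/369⌋ = ⌊2944/369⌋ − ⌊2756/369⌋ = 7 − 7 = 0
n=14: ⌊(15·188+312)/369⌋ − ⌊(14·188+312)/369⌋ = ⌊3132/369⌋ − ⌊2944/369⌋ = 8 − 7 = 1
n=15: ⌊(16·188+312)/369⌋ − ⌊(15·188+312)/369⌋ = ⌊3320/369⌋ − ⌊3132/369⌋ = 8 − 8 = 0
n=16: ⌊(17·188+312)/369⌋ − ⌊(16·188+312)/369⌋ = ⌊3508/369⌋ − ⌊3320/369⌋ = 9 − 8 = 1
n=17: ⌊(18·188+312)/369⌋ − ⌊(17·188+312)/369⌋ = ⌊3696/369⌋ − ⌊3508/369⌋ = 10 − 9 = 1
n=18: ⌊(19·188+312)/369⌋ − ⌊(18·188+312)/369⌋ = ⌊3884/369⌋ − ⌊3696/369⌋ = 10 − 10 = 0
n=19: ⌊(20·188+312)/369⌋ − ⌊(19·188+312)/369⌋ = ⌊4072/369⌋ − ⌊3884/369⌋ = 11 − 10 = 1
n=20: ⌊(21·188+312)/369⌋ − ⌊(20·188+312)/369⌋ = ⌊4260/369⌋ − ⌊4072/369⌋ = 11 − 11 = 0
n=21: ⌊(22·188+312)/369⌋ − ⌊(21·188+312)/369⌋ = ⌊4448/369⌋ − ⌊4260/369⌋ = 12 − 11 = 1
n=22: ⌊(23·188+312)/369⌋ − ⌊(22·188+312)/369⌋ = ⌊4636/369⌋ − ⌊4448/369⌋ = 12 − 12 = 0
n=23: ⌊(24·188+312)/369⌋ − ⌊(23·188+312)/369⌋ = ⌊4824/369⌋ − ⌊4636/369⌋ = 13 − 12 = 1
n=24: ⌊(25·188+312)/369⌋ − ⌊(24·188+312)/369⌋ = ⌊5012/369⌋ − ⌊4824/369⌋ = 13 − 13 = 0
n=25: ⌊(26·188+312)/369⌋ − ⌊(25·188+312)/369⌋ = ⌊5200/369⌋ − ⌊5012/369⌋ = 14 − 13 = 1
n=26: ⌊(27·188+312)/369⌋ − ⌊(26·188+312)/369⌋ = ⌊5388/369⌋ − ⌊5200/369⌋ = 14 − 14 = 0
n=27: ⌊(28·188+312)/369⌋ − ⌊(27·188+312)/369⌋ = ⌊5576/369⌋ − ⌊5388/369⌋ = 15 − 14 = 1
n=28: ⌊(29·188+312)/369⌋ − ⌊(28·188+312)/369⌋ = ⌊5764/369⌋ − ⌊5576/369⌋ = 15 − 15 = 0
n=29: ⌊(30·188+312)/369⌋ − ⌊(29·188+312)/369⌋ = ⌊5952/369⌋ − ⌊5764/369⌋ = 16 − 15 = 1
n=30: ⌊(31·188+312)/369⌋ − ⌊(30·188+312)/369⌋ = ⌊6140/369⌋ − ⌊5952/369⌋ = 16 − 16 = 0
n=31: ⌊(32·188+312)/369⌋ − ⌊(31·188+312)/369⌋ = ⌊6328/369⌋ − ⌊6140/369⌋ = 17 − 16 = 1
n=32: ⌊(33·188+312)/369⌋ − ⌊(32·188+312)/369⌋ = ⌊6516/369⌋ − ⌊6328/369⌋ = 17 − 17 = 0
n=33: ⌊(34·188+312)/369⌋ − ⌊(33·188+312)/369⌋ = ⌊6704/369⌋ − ⌊6516/369⌋ = 18 − 17 = 1
n=34: ⌊(35·188+312)/369⌋ − ⌊(34·188+312)/369⌋ = ⌊6892/369⌋ − ⌊6704/369⌋ = 18 − 18 = 0
n=35: ⌊(36·188+312)/369⌋ − ⌊(35·188+312)/369⌋ = ⌊7080/369⌋ − ⌊6892/369⌋ = 19 − 18 = 1
n=36: ⌊(37·188+312)/369⌋ − ⌊(36·188+312)/369⌋ = ⌊7268/369⌋ − ⌊7080/369⌋ = 19 − 19 = 0
n=37: ⌊(38·188+312)/369⌋ − ⌊(37·188+312)/369⌋ = ⌊7456/369⌋ − ⌊7268/369⌋ = 20 − 19 = 1
n=38: ⌊(39·188+312)/369⌋ − ⌊(38·188+312)/369⌋ = ⌊7644/369⌋ − ⌊7456/369⌋ = 20 − 20 = 0
n=39: ⌊(40·188+312)/369⌋ − ⌊(39·188+312)/369⌋ = ⌊7832/369⌋ − ⌊7644/369⌋ = 21 − 20 = 1
n=40: ⌊(41·188+312)/369⌋ − ⌊(40·188+312)/369⌋ = ⌊8020/369⌋ − ⌊7832/369⌋ = 21 − 21 = 0
n=41: ⌊(42·188+312)/369⌋ − ⌊(41·188+312)/369⌋ = ⌊8208/369⌋ − ⌊8020/369⌋ = 22 − 21 = 1
n=42: ⌊(43·188+312)/369⌋ − ⌊(42·188+312)/369⌋ = ⌊8396/369⌋ − ⌊8208/369⌋ = 22 − 22 = 0
n=43: ⌊(44·188+312)/369⌋ − ⌊(43·188+312)/369⌋ = ⌊8584/369⌋ − ⌊8396/369⌋ = 23 − 22 = 1
n=44: ⌊(45·188+312)/369⌋ − ⌊(44·188+312)/369⌋ = ⌊8772/369⌋ − ⌊8584/369⌋ = 23 − 23 = 0
n=45: ⌊(46·188+312)/369⌋ − ⌊(45·188+312)/369⌋ = ⌊8960/369⌋ − ⌊8772/369⌋ = 24 − 23 = 1
n=46: ⌊(47·188+312)/369⌋ − ⌊(46·188+312)/369⌋ = ⌊9148/369⌋ − ⌊8960/369⌋ = 24 − 24 = 0
n=47: ⌊(48·188+312)/369⌋ − ⌊(47·188+312)/369⌋ = ⌊9336/369⌋ − ⌊9148/369⌋ = 25 − 24 = 1
n=48: ⌊(49·188+312)/369⌋ − ⌊(48·188+312)/369⌋ = ⌊9524/369⌋ − ⌊9336/369⌋ = 25 − 25 = 0
n=49: ⌊(50·188+312)/369⌋ − ⌊(49·188+312)/369⌋ = ⌊9712/369⌋ − ⌊9524/369⌋ = 26 − 25 = 1
n=50: ⌊(51·188+312)/369⌋ − ⌊(50·188+312)/369⌋ = ⌊9900/369⌋ − ⌊9712/369⌋ = 26 − 26 = 0
n=51: ⌊(52·188+312)/369⌋ − ⌊(51·188+312)/369⌋ = ⌊10088/369⌋ − ⌊9900/369⌋ = 27 − 26 = 1
n=52: ⌊(53·188+312)/369⌋ − ⌊(52·188+312)/369⌋ = ⌊10276/369⌋ − ⌊10088/369⌋ = 27 − 27 = 0
n=53: ⌊(54·188+312)/369⌋ − ⌊(53·188+312)/369⌋ = ⌊10464/369⌋ − ⌊10276/369⌋ = 28 − 27 = 1
n=54: ⌊(55·188+312)/369⌋ − ⌊(54·188+312)/369⌋ = ⌊10652/369⌋ − ⌊10464/369⌋ = 28 − 28 = 0
n=55: ⌊(56·188+312)/369⌋ − ⌊(55·188+312)/369⌋ = ⌊10840/369⌋ − ⌊10652/369⌋ = 29 − 28 = 1
n=56: ⌊(57·188+312)/369⌋ − ⌊(56·188+312)/369⌋ = ⌊11028/369⌋ − ⌊10840/369⌋ = 29 − 29 = 0
n=57: ⌊(58·188+312)/369⌋ − ⌊(57·188+312)/369⌋ = ⌊11216/369⌋ − ⌊11028/369⌋ = 30 − 29 = 1
n=58: ⌊(59·188+312)/369⌋ − ⌊(58·188+312)/369⌋ = ⌊11404/369⌋ − ⌊11216/369⌋ = 30 − 30 = 0
n=59: ⌊(60·188+312)/369⌋ − ⌊(59·188+312)/369⌋ = ⌊11592/369⌋ − ⌊11404/369⌋ = 31 − 30 = 1
n=60: ⌊(61·188+312)/369⌋ − ⌊(60·188+312)/369⌋ = ⌊11780/369⌋ − ⌊11592/369⌋ = 31 − 31 = 0
n=61: ⌊(62·188+312)/369⌋ − ⌊(61·188+312)/369⌋ = ⌊11968/369⌋ − ⌊11780/369⌋ = 32 − 31 = 1
n=62: ⌊(63·188+312)/369⌋ − ⌊(62·188+312)/369⌋ = ⌊12156/369⌋ − ⌊11968/369⌋ = 32 − 32 = 0
n=63: ⌊(64·188+312)/369⌋ − ⌊(63·188+312)/369⌋ = ⌊12344/369⌋ − ⌊12156/369⌋ = 33 − 32 = 1
n=64: ⌊(65·188+312)/369⌋ − ⌊(64·188+312)/369⌋ = ⌊12532/369⌋ − ⌊12344/369⌋ = 33 − 33 = 0
n=65: ⌊(66·188+312)/369⌋ − ⌊(65·188+312)/369⌋ = ⌊12720/369⌋ − ⌊12532/369⌋ = 34 − 33 = 1
n=66: ⌊(67·188+312)/369⌋ − ⌊(66·188+312)/369⌋ = ⌊12908/369⌋ − ⌊12720/369⌋ = 34 − 34 = 0
n=67: ⌊(68·188+312)/369⌋ − ⌊(67·188+312)/369⌋ = ⌊13096/369⌋ − ⌊12908/369⌋ = 35 − 34 = 1
n=68: ⌊(69·188+312)/369⌋ − ⌊(68·188+312)/369⌋ = ⌊13284/369⌋ − ⌊13096/369⌋ = 36 − 35 = 1
n=69: ⌊(70·188+312)/369⌋ − ⌊(69·188+312)/369⌋ = ⌊13472/369⌋ − ⌊13284/369⌋ = 36 − 36 = 0
n=70: ⌊(71·188+312)/369⌋ − ⌊(70·188+312)/369⌋ = ⌊13660/369⌋ − ⌊13472/369⌋ = 37 − 36 = 1
n=71: ⌊(72·188+312)/369⌋ − ⌊(71·188+312)/369⌋ = ⌊13848/369⌋ − ⌊13660/369⌋ = 37 − 37 = 0
n=72: ⌊(73·188+312)/369⌋ − ⌊(72·188+312)/369⌋ = ⌊14036/369⌋ − ⌊13848/369⌋ = 38 − 37 = 1
n=73: ⌊(74·188+312)/369⌋ − ⌊(73·188+312)/369⌋ = ⌊14224/369⌋ − ⌊14036/369⌋ = 38 − 38 = 0
n=74: ⌊(75·188+312)/369⌋ − ⌊(74·188+312)/369⌋ = ⌊14412/369⌋ − ⌊14224/369⌋ = 39 − 38 = 1
n=75: ⌊(76·188+312)/369⌋ − ⌊(75·188+312)/369⌋ = ⌊14600/369⌋ − ⌊14412/369⌋ = 39 − 39 = 0
n=76: ⌊(77·188+312)/369⌋ − ⌊(76·188+312)/369⌋ = ⌊14788/369⌋ − ⌊14600/369⌋ = 40 − 39 = 1
n=77: ⌊(78·188+312)/369⌋ − ⌊(77·188+312)/369⌋ = ⌊14976/369⌋ − ⌊14788/369⌋ = 40 − 40 = 0
n=78: ⌊(79·188+312)/369⌋ − ⌊(78·188+312)/369⌋ = ⌊15164/369⌋ − ⌊14976/369⌋ = 41 − 40 = 1
n=79: ⌊(80·188+312)/369⌋ − ⌊(79·188+312)/369⌋ = ⌊15352/369⌋ − ⌊15164/369⌋ = 41 − 41 = 0
n=80: ⌊(81·188+312)/369⌋ − ⌊(80·188+312)/369⌋ = ⌊15540/369⌋ − ⌊15352/369⌋ = 42 − 41 = 1
n=81: ⌊(82·188+312)/369⌋ − ⌊(81·188+312)/369⌋ = ⌊15728/369⌋ − ⌊15540/369⌋ = 42 − 42 = 0
n=82: ⌊(83·188+312)/369⌋ − ⌊(82·188+312)/369⌋ = ⌊15916/369⌋ − ⌊15728/369⌋ = 43 − 42 = 1
n=83: ⌊(84·188+312)/369⌋ − ⌊(83·188+312)/369⌋ = ⌊16104/369⌋ − ⌊15916/369⌋ = 43 − 43 = 0
n=84: ⌊(85·188+312)/369⌋ − ⌊(84·188+312)/369⌋ = ⌊16292/369⌋ − ⌊16104/369⌋ = 44 − 43 = 1
n=85: ⌊(86·188+312)/369⌋ − ⌊(85·188+312)/369⌋ = ⌊16480/369⌋ − ⌊16292/369⌋ = 44 − 44 = 0


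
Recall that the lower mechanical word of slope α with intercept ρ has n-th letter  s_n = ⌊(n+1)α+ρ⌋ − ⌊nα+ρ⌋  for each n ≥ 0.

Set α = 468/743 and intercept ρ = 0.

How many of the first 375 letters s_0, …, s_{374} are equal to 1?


236

#1s = Σ_{n=0}^{374} s_n = Σ_{n=0}^{374} (⌊(n+1)α+ρ⌋ − ⌊nα+ρ⌋)
the sum telescopes: every ⌊nα+ρ⌋ with 0 < n < 375 appears once with + and once with −, leaving ⌊375α+ρ⌋ − ⌊0·α+ρ⌋
375α + ρ = (375·468) / 743 = 175500/743
ρ = 0/743
⌊175500/743⌋ = 236,  ⌊0/743⌋ = 0
#1s = 236 − 0 = 236


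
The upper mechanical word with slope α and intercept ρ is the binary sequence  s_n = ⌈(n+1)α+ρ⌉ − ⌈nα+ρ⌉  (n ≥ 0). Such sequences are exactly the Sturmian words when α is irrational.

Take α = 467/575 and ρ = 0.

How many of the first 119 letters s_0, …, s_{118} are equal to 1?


#1s = Σ_{n=0}^{118} s_n = Σ_{n=0}^{118} (⌈(n+1)α+ρ⌉ − ⌈nα+ρ⌉)
the sum telescopes: every ⌈nα+ρ⌉ with 0 < n < 119 appears once with + and once with −, leaving ⌈119α+ρ⌉ − ⌈0·α+ρ⌉
119α + ρ = (119·467) / 575 = 55573/575
ρ = 0/575
⌈55573/575⌉ = 97,  ⌈0/575⌉ = 0
#1s = 97 − 0 = 97

97


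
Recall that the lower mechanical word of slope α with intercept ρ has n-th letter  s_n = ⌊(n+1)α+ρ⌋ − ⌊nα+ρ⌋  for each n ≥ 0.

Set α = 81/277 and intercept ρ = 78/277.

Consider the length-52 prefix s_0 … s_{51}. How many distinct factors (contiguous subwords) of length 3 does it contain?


t_n = ⌊(n·81+78)/277⌋ for n = 0 … 52:
  n=0…9: ⌊78/277⌋=0 ⌊159/277⌋=0 ⌊240/277⌋=0 ⌊321/277⌋=1 ⌊402/277⌋=1 ⌊483/277⌋=1 ⌊564/277⌋=2 ⌊645/277⌋=2 ⌊726/277⌋=2 ⌊807/277⌋=2
  n=10…19: ⌊888/277⌋=3 ⌊969/277⌋=3 ⌊1050/277⌋=3 ⌊1131/277⌋=4 ⌊1212/277⌋=4 ⌊1293/277⌋=4 ⌊1374/277⌋=4 ⌊1455/277⌋=5 ⌊1536/277⌋=5 ⌊1617/277⌋=5
  n=20…29: ⌊1698/277⌋=6 ⌊1779/277⌋=6 ⌊1860/277⌋=6 ⌊1941/277⌋=7 ⌊2022/277⌋=7 ⌊2103/277⌋=7 ⌊2184/277⌋=7 ⌊2265/277⌋=8 ⌊2346/277⌋=8 ⌊2427/277⌋=8
  n=30…39: ⌊2508/277⌋=9 ⌊2589/277⌋=9 ⌊2670/277⌋=9 ⌊2751/277⌋=9 ⌊2832/277⌋=10 ⌊2913/277⌋=10 ⌊2994/277⌋=10 ⌊3075/277⌋=11 ⌊3156/277⌋=11 ⌊3237/277⌋=11
  n=40…49: ⌊3318/277⌋=11 ⌊3399/277⌋=12 ⌊3480/277⌋=12 ⌊3561/277⌋=12 ⌊3642/277⌋=13 ⌊3723/277⌋=13 ⌊3804/277⌋=13 ⌊3885/277⌋=14 ⌊3966/277⌋=14 ⌊4047/277⌋=14
  n=50…52: ⌊4128/277⌋=14 ⌊4209/277⌋=15 ⌊4290/277⌋=15
s_n = t_(n+1) − t_n for n = 0 … 51 gives
prefix = 0010010001001000100100100010010001001000100100100010
slide a length-3 window over [0..2] … [49..51] (50 windows); first occurrence of each distinct factor:
  [  0..  2] 001
  [  1..  3] 010
  [  2..  4] 100
  [  6..  8] 000
  (the other 46 windows repeat one of these)
distinct factors: {000, 001, 010, 100}
count = 4  (Sturmian bound for length 3 is 4)

4


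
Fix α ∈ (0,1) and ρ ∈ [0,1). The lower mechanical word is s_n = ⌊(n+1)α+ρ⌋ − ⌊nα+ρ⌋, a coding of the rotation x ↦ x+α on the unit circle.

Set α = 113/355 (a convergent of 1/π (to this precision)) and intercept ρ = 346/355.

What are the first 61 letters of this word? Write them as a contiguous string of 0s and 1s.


n=0: ⌊(1·113+346)/355⌋ − ⌊(0·113+346)/355⌋ = ⌊459/355⌋ − ⌊346/355⌋ = 1 − 0 = 1
n=1: ⌊(2·113+346)/355⌋ − ⌊(1·113+346)/355⌋ = ⌊572/355⌋ − ⌊459/355⌋ = 1 − 1 = 0
n=2: ⌊(3·113+346)/355⌋ − ⌊(2·113+346)/355⌋ = ⌊685/355⌋ − ⌊572/355⌋ = 1 − 1 = 0
n=3: ⌊(4·113+346)/355⌋ − ⌊(3·113+346)/355⌋ = ⌊798/355⌋ − ⌊685/355⌋ = 2 − 1 = 1
n=4: ⌊(5·113+346)/355⌋ − ⌊(4·113+346)/355⌋ = ⌊911/355⌋ − ⌊798/355⌋ = 2 − 2 = 0
n=5: ⌊(6·113+346)/355⌋ − ⌊(5·113+346)/355⌋ = ⌊1024/355⌋ − ⌊911/355⌋ = 2 − 2 = 0
n=6: ⌊(7·113+346)/355⌋ − ⌊(6·113+346)/355⌋ = ⌊1137/355⌋ − ⌊1024/355⌋ = 3 − 2 = 1
n=7: ⌊(8·113+346)/355⌋ − ⌊(7·113+346)/355⌋ = ⌊1250/355⌋ − ⌊1137/355⌋ = 3 − 3 = 0
n=8: ⌊(9·113+346)/355⌋ − ⌊(8·113+346)/355⌋ = ⌊1363/355⌋ − ⌊1250/355⌋ = 3 − 3 = 0
n=9: ⌊(10·113+346)/355⌋ − ⌊(9·113+346)/355⌋ = ⌊1476/355⌋ − ⌊1363/355⌋ = 4 − 3 = 1
n=10: ⌊(11·113+346)/355⌋ − ⌊(10·113+346)/355⌋ = ⌊1589/355⌋ − ⌊1476/355⌋ = 4 − 4 = 0
n=11: ⌊(12·113+346)/355⌋ − ⌊(11·113+346)/355⌋ = ⌊1702/355⌋ − ⌊1589/355⌋ = 4 − 4 = 0
n=12: ⌊(13·113+346)/355⌋ − ⌊(12·113+346)/355⌋ = ⌊1815/355⌋ − ⌊1702/355⌋ = 5 − 4 = 1
n=13: ⌊(14·113+346)/355⌋ − ⌊(13·113+346)/355⌋ = ⌊1928/355⌋ − ⌊1815/355⌋ = 5 − 5 = 0
n=14: ⌊(15·113+346)/355⌋ − ⌊(14·113+346)/355⌋ = ⌊2041/355⌋ − ⌊1928/355⌋ = 5 − 5 = 0
n=15: ⌊(16·113+346)/355⌋ − ⌊(15·113+346)/355⌋ = ⌊2154/355⌋ − ⌊2041/355⌋ = 6 − 5 = 1
n=16: ⌊(17·113+346)/355⌋ − ⌊(16·113+346)/355⌋ = ⌊2267/355⌋ − ⌊2154/355⌋ = 6 − 6 = 0
n=17: ⌊(18·113+346)/355⌋ − ⌊(17·113+346)/355⌋ = ⌊2380/355⌋ − ⌊2267/355⌋ = 6 − 6 = 0
n=18: ⌊(19·113+346)/355⌋ − ⌊(18·113+346)/355⌋ = ⌊2493/355⌋ − ⌊2380/355⌋ = 7 − 6 = 1
n=19: ⌊(20·113+346)/355⌋ − ⌊(19·113+346)/355⌋ = ⌊2606/355⌋ − ⌊2493/355⌋ = 7 − 7 = 0
n=20: ⌊(21·113+346)/355⌋ − ⌊(20·113+346)/355⌋ = ⌊2719/355⌋ − ⌊2606/355⌋ = 7 − 7 = 0
n=21: ⌊(22·113+346)/355⌋ − ⌊(21·113+346)/355⌋ = ⌊2832/355⌋ − ⌊2719/355⌋ = 7 − 7 = 0
n=22: ⌊(23·113+346)/355⌋ − ⌊(22·113+346)/355⌋ = ⌊2945/355⌋ − ⌊2832/355⌋ = 8 − 7 = 1
n=23: ⌊(24·113+346)/355⌋ − ⌊(23·113+346)/355⌋ = ⌊3058/355⌋ − ⌊2945/355⌋ = 8 − 8 = 0
n=24: ⌊(25·113+346)/355⌋ − ⌊(24·113+346)/355⌋ = ⌊3171/355⌋ − ⌊3058/355⌋ = 8 − 8 = 0
n=25: ⌊(26·113+346)/355⌋ − ⌊(25·113+346)/355⌋ = ⌊3284/355⌋ − ⌊3171/355⌋ = 9 − 8 = 1
n=26: ⌊(27·113+346)/355⌋ − ⌊(26·113+346)/355⌋ = ⌊3397/355⌋ − ⌊3284/355⌋ = 9 − 9 = 0
n=27: ⌊(28·113+346)/355⌋ − ⌊(27·113+346)/355⌋ = ⌊3510/355⌋ − ⌊3397/355⌋ = 9 − 9 = 0
n=28: ⌊(29·113+346)/355⌋ − ⌊(28·113+346)/355⌋ = ⌊3623/355⌋ − ⌊3510/355⌋ = 10 − 9 = 1
n=29: ⌊(30·113+346)/355⌋ − ⌊(29·113+346)/355⌋ = ⌊3736/355⌋ − ⌊3623/355⌋ = 10 − 10 = 0
n=30: ⌊(31·113+346)/355⌋ − ⌊(30·113+346)/355⌋ = ⌊3849/355⌋ − ⌊3736/355⌋ = 10 − 10 = 0
n=31: ⌊(32·113+346)/355⌋ − ⌊(31·113+346)/355⌋ = ⌊3962/355⌋ − ⌊3849/355⌋ = 11 − 10 = 1
n=32: ⌊(33·113+346)/355⌋ − ⌊(32·113+346)/355⌋ = ⌊4075/355⌋ − ⌊3962/355⌋ = 11 − 11 = 0
n=33: ⌊(34·113+346)/355⌋ − ⌊(33·113+346)/355⌋ = ⌊4188/355⌋ − ⌊4075/355⌋ = 11 − 11 = 0
n=34: ⌊(35·113+346)/355⌋ − ⌊(34·113+346)/355⌋ = ⌊4301/355⌋ − ⌊4188/355⌋ = 12 − 11 = 1
n=35: ⌊(36·113+346)/355⌋ − ⌊(35·113+346)/355⌋ = ⌊4414/355⌋ − ⌊4301/355⌋ = 12 − 12 = 0
n=36: ⌊(37·113+346)/355⌋ − ⌊(36·113+346)/355⌋ = ⌊4527/355⌋ − ⌊4414/355⌋ = 12 − 12 = 0
n=37: ⌊(38·113+346)/355⌋ − ⌊(37·113+346)/355⌋ = ⌊4640/355⌋ − ⌊4527/355⌋ = 13 − 12 = 1
n=38: ⌊(39·113+346)/355⌋ − ⌊(38·113+346)/355⌋ = ⌊4753/355⌋ − ⌊4640/355⌋ = 13 − 13 = 0
n=39: ⌊(40·113+346)/355⌋ − ⌊(39·113+346)/355⌋ = ⌊4866/355⌋ − ⌊4753/355⌋ = 13 − 13 = 0
n=40: ⌊(41·113+346)/355⌋ − ⌊(40·113+346)/355⌋ = ⌊4979/355⌋ − ⌊4866/355⌋ = 14 − 13 = 1
n=41: ⌊(42·113+346)/355⌋ − ⌊(41·113+346)/355⌋ = ⌊5092/355⌋ − ⌊4979/355⌋ = 14 − 14 = 0
n=42: ⌊(43·113+346)/355⌋ − ⌊(42·113+346)/355⌋ = ⌊5205/355⌋ − ⌊5092/355⌋ = 14 − 14 = 0
n=43: ⌊(44·113+346)/355⌋ − ⌊(43·113+346)/355⌋ = ⌊5318/355⌋ − ⌊5205/355⌋ = 14 − 14 = 0
n=44: ⌊(45·113+346)/355⌋ − ⌊(44·113+346)/355⌋ = ⌊5431/355⌋ − ⌊5318/355⌋ = 15 − 14 = 1
n=45: ⌊(46·113+346)/355⌋ − ⌊(45·113+346)/355⌋ = ⌊5544/355⌋ − ⌊5431/355⌋ = 15 − 15 = 0
n=46: ⌊(47·113+346)/355⌋ − ⌊(46·113+346)/355⌋ = ⌊5657/355⌋ − ⌊5544/355⌋ = 15 − 15 = 0
n=47: ⌊(48·113+346)/355⌋ − ⌊(47·113+346)/355⌋ = ⌊5770/355⌋ − ⌊5657/355⌋ = 16 − 15 = 1
n=48: ⌊(49·113+346)/355⌋ − ⌊(48·113+346)/355⌋ = ⌊5883/355⌋ − ⌊5770/355⌋ = 16 − 16 = 0
n=49: ⌊(50·113+346)/355⌋ − ⌊(49·113+346)/355⌋ = ⌊5996/355⌋ − ⌊5883/355⌋ = 16 − 16 = 0
n=50: ⌊(51·113+346)/355⌋ − ⌊(50·113+346)/355⌋ = ⌊6109/355⌋ − ⌊5996/355⌋ = 17 − 16 = 1
n=51: ⌊(52·113+346)/355⌋ − ⌊(51·113+346)/355⌋ = ⌊6222/355⌋ − ⌊6109/355⌋ = 17 − 17 = 0
n=52: ⌊(53·113+346)/355⌋ − ⌊(52·113+346)/355⌋ = ⌊6335/355⌋ − ⌊6222/355⌋ = 17 − 17 = 0
n=53: ⌊(54·113+346)/355⌋ − ⌊(53·113+346)/355⌋ = ⌊6448/355⌋ − ⌊6335/355⌋ = 18 − 17 = 1
n=54: ⌊(55·113+346)/355⌋ − ⌊(54·113+346)/355⌋ = ⌊6561/355⌋ − ⌊6448/355⌋ = 18 − 18 = 0
n=55: ⌊(56·113+346)/355⌋ − ⌊(55·113+346)/355⌋ = ⌊6674/355⌋ − ⌊6561/355⌋ = 18 − 18 = 0
n=56: ⌊(57·113+346)/355⌋ − ⌊(56·113+346)/355⌋ = ⌊6787/355⌋ − ⌊6674/355⌋ = 19 − 18 = 1
n=57: ⌊(58·113+346)/355⌋ − ⌊(57·113+346)/355⌋ = ⌊6900/355⌋ − ⌊6787/355⌋ = 19 − 19 = 0
n=58: ⌊(59·113+346)/355⌋ − ⌊(58·113+346)/355⌋ = ⌊7013/355⌋ − ⌊6900/355⌋ = 19 − 19 = 0
n=59: ⌊(60·113+346)/355⌋ − ⌊(59·113+346)/355⌋ = ⌊7126/355⌋ − ⌊7013/355⌋ = 20 − 19 = 1
n=60: ⌊(61·113+346)/355⌋ − ⌊(60·113+346)/355⌋ = ⌊7239/355⌋ − ⌊7126/355⌋ = 20 − 20 = 0

1001001001001001001000100100100100100100100010010010010010010


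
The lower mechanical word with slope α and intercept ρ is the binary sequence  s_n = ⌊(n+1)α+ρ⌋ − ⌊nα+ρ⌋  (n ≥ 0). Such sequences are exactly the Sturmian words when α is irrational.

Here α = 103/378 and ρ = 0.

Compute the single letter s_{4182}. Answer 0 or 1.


0

(n+1)α + ρ = (4183·103) / 378 = 430849/378
nα + ρ     = (4182·103) / 378 = 430746/378
⌊430849/378⌋ = 1139,  ⌊430746/378⌋ = 1139
s_{4182} = 1139 − 1139 = 0


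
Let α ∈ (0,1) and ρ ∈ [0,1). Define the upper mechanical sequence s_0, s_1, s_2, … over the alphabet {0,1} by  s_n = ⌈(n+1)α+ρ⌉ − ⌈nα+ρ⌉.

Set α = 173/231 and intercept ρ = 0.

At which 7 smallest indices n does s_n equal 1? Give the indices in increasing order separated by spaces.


n=0: ⌈173/231⌉−⌈0/231⌉ = 1−0 = 1  ← one
n=1: ⌈346/231⌉−⌈173/231⌉ = 2−1 = 1  ← one
n=2: ⌈519/231⌉−⌈346/231⌉ = 3−2 = 1  ← one
n=3: ⌈692/231⌉−⌈519/231⌉ = 3−3 = 0
n=4: ⌈865/231⌉−⌈692/231⌉ = 4−3 = 1  ← one
n=5: ⌈1038/231⌉−⌈865/231⌉ = 5−4 = 1  ← one
n=6: ⌈1211/231⌉−⌈1038/231⌉ = 6−5 = 1  ← one
n=7: ⌈1384/231⌉−⌈1211/231⌉ = 6−6 = 0
n=8: ⌈1557/231⌉−⌈1384/231⌉ = 7−6 = 1  ← one
positions of the first 7 ones: 0 1 2 4 5 6 8

0 1 2 4 5 6 8


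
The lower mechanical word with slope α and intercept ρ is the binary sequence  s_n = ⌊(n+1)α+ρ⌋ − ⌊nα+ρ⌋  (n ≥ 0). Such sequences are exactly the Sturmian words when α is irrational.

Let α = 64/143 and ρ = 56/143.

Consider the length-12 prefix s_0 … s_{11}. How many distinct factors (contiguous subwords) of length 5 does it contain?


t_n = ⌊(n·64+56)/143⌋ for n = 0 … 12:
  n=0…9: ⌊56/143⌋=0 ⌊120/143⌋=0 ⌊184/143⌋=1 ⌊248/143⌋=1 ⌊312/143⌋=2 ⌊376/143⌋=2 ⌊440/143⌋=3 ⌊504/143⌋=3 ⌊568/143⌋=3 ⌊632/143⌋=4
  n=10…12: ⌊696/143⌋=4 ⌊760/143⌋=5 ⌊824/143⌋=5
s_n = t_(n+1) − t_n for n = 0 … 11 gives
prefix = 010101001010
slide a length-5 window over [0..4] … [7..11] (8 windows); first occurrence of each distinct factor:
  [  0..  4] 01010
  [  1..  5] 10101
  [  3..  7] 10100
  [  4..  8] 01001
  [  5..  9] 10010
  [  6.. 10] 00101
  (the other 2 windows repeat one of these)
distinct factors: {00101, 01001, 01010, 10010, 10100, 10101}
count = 6  (Sturmian bound for length 5 is 6)

6
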